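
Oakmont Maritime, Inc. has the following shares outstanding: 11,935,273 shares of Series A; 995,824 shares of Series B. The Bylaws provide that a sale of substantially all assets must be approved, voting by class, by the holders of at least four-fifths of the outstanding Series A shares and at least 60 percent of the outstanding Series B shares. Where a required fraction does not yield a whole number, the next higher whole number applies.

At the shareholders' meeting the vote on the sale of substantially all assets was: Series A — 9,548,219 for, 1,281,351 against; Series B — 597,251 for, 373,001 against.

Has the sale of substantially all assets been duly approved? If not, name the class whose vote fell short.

Not approved — the Series B shares did not give the required vote.

Series A: 4/5 of 11935273 = 9548218.40, rounded up to 9548219; 9,548,219 required, 9,548,219 in favor — approved.
Series B: 3/5 of 995824 = 597494.40, rounded up to 597495; 597,495 required, 597,251 in favor — not approved.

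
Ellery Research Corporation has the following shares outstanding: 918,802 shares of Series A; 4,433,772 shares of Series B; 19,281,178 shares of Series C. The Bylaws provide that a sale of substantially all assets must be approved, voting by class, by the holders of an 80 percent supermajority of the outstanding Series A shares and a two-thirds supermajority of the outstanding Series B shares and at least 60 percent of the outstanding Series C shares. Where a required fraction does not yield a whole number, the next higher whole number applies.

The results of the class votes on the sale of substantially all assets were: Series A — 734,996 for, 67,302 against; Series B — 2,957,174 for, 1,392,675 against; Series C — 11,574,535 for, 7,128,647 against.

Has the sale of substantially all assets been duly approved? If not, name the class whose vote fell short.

Not approved — the Series A shares did not give the required vote.

Series A: 4/5 of 918802 = 735041.60, rounded up to 735042; 735,042 required, 734,996 in favor — not approved.
Series B: 2/3 of 4433772 = 2955848; 2,955,848 required, 2,957,174 in favor — approved.
Series C: 3/5 of 19281178 = 11568706.80, rounded up to 11568707; 11,568,707 required, 11,574,535 in favor — approved.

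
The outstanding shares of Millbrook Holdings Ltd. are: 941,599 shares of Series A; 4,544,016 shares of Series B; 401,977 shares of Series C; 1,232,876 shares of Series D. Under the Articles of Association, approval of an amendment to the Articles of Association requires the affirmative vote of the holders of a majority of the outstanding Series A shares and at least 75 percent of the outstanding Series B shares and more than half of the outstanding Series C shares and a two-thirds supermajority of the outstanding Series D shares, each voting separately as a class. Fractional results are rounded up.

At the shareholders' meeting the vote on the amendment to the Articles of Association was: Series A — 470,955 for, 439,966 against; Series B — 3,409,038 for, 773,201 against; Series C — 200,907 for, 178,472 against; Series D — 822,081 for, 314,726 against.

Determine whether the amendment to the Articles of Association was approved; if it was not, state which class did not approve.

Series A: a majority of 941599 is 470800; 470,800 required, 470,955 in favor — approved.
Series B: 3/4 of 4544016 = 3408012; 3,408,012 required, 3,409,038 in favor — approved.
Series C: a majority of 401977 is 200989; 200,989 required, 200,907 in favor — not approved.
Series D: 2/3 of 1232876 = 821917.33, rounded up to 821918; 821,918 required, 822,081 in favor — approved.

Not approved — the Series C shares did not give the required vote.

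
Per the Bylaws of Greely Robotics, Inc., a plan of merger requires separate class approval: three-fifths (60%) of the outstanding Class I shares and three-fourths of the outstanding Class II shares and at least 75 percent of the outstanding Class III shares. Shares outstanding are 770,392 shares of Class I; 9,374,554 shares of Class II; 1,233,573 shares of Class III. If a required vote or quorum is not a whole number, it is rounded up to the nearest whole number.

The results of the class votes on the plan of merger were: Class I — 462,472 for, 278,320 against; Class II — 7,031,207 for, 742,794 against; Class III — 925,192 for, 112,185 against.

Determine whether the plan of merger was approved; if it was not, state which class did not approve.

Class I: 3/5 of 770392 = 462235.20, rounded up to 462236; 462,236 required, 462,472 in favor — approved.
Class II: 3/4 of 9374554 = 7030915.50, rounded up to 7030916; 7,030,916 required, 7,031,207 in favor — approved.
Class III: 3/4 of 1233573 = 925179.75, rounded up to 925180; 925,180 required, 925,192 in favor — approved.

Approved — every class gave the required vote.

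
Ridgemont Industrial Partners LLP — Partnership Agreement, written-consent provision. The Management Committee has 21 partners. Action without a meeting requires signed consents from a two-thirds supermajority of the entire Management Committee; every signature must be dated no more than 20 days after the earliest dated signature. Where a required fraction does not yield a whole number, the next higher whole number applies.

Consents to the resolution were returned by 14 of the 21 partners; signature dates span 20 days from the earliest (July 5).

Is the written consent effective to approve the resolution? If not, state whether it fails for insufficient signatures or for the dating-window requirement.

Effective — both the signature and dating-window requirements are satisfied.

Signatures required: a two-thirds supermajority of 21 — 2/3 of 21 = 14, so 14 needed; 14 signed. Sufficient.
Dating window: the latest signature is 20 days after the earliest; the limit is 20 days. Within the window.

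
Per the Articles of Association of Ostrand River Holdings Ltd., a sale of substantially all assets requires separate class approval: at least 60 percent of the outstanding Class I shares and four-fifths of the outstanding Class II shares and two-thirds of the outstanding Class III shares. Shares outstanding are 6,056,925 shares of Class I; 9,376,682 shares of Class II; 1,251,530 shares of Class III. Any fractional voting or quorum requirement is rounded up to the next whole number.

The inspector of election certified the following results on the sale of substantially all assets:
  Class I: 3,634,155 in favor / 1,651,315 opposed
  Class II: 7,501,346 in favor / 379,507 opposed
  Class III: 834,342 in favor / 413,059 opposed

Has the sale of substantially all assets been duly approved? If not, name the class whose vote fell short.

Class I: 3/5 of 6056925 = 3634155; 3,634,155 required, 3,634,155 in favor — approved.
Class II: 4/5 of 9376682 = 7501345.60, rounded up to 7501346; 7,501,346 required, 7,501,346 in favor — approved.
Class III: 2/3 of 1251530 = 834353.33, rounded up to 834354; 834,354 required, 834,342 in favor — not approved.

Not approved — the Class III shares did not give the required vote.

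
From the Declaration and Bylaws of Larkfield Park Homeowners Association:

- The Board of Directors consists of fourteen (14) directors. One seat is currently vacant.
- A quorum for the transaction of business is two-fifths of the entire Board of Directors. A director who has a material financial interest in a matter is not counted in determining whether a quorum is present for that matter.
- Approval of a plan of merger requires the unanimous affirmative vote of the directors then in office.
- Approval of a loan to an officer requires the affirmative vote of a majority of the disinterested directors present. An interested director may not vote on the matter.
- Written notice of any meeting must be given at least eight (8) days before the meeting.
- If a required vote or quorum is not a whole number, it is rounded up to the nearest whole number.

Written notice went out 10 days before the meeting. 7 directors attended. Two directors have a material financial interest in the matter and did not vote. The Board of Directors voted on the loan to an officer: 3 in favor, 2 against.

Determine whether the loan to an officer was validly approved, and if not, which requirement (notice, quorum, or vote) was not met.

Notice: 10 days given; 8 required (10 ≥ 8). Satisfied.
Quorum: 7 present, but the 2 interested directors do not count, leaving 5. Quorum is 6. Not satisfied.
Vote: the loan to an officer requires a majority of the disinterested directors present (7 − 2 = 5). A majority of 5 is 3, so 3 affirmative votes are needed; 3 voted in favor. Satisfied. (Moot — without a quorum no business can be validly transacted.)

Invalid — quorum requirement not satisfied.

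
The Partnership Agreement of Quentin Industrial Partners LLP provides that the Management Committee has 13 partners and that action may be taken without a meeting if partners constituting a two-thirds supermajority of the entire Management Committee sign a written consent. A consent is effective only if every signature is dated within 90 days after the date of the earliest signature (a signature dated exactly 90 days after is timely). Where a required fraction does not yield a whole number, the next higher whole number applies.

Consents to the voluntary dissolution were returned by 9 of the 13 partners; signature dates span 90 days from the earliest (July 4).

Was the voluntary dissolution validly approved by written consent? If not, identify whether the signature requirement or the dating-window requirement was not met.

Effective — both the signature and dating-window requirements are satisfied.

Signatures required: a two-thirds supermajority of 13 — 2/3 of 13 = 8.67, rounded up to 9, so 9 needed; 9 signed. Sufficient.
Dating window: the latest signature is 90 days after the earliest; the limit is 90 days. Within the window.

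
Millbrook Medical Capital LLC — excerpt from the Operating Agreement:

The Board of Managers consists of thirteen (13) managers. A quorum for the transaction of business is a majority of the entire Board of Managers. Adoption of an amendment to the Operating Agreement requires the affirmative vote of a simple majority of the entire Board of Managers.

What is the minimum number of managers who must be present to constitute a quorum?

A majority of 13 is 7.

7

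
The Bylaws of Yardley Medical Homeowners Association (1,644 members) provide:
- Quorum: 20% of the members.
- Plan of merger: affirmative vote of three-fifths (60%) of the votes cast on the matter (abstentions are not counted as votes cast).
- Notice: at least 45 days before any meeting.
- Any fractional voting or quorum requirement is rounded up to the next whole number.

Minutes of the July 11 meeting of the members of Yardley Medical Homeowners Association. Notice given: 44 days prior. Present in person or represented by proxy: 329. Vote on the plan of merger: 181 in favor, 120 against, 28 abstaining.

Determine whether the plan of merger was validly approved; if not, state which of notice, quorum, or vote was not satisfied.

Invalid — notice requirement not satisfied.

Notice: 44 days given; 45 required. Not satisfied.
Quorum: 20% of 1,644 = 328.80, rounded up to 329; 329 present. Satisfied.
Vote: requires three-fifths of the votes cast (329 − 28 abstaining = 301); 3/5 of 301 = 180.60, rounded up to 181, so 181 needed; 181 in favor. Satisfied.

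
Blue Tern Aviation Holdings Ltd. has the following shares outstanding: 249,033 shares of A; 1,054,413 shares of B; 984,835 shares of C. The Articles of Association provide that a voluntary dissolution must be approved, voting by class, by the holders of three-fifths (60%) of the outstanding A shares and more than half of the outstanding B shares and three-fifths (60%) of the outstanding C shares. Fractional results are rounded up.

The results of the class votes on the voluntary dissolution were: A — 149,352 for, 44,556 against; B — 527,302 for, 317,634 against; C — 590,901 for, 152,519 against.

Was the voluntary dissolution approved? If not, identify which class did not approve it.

Not approved — the A shares did not give the required vote.

A: 3/5 of 249033 = 149419.80, rounded up to 149420; 149,420 required, 149,352 in favor — not approved.
B: a majority of 1054413 is 527207; 527,207 required, 527,302 in favor — approved.
C: 3/5 of 984835 = 590901; 590,901 required, 590,901 in favor — approved.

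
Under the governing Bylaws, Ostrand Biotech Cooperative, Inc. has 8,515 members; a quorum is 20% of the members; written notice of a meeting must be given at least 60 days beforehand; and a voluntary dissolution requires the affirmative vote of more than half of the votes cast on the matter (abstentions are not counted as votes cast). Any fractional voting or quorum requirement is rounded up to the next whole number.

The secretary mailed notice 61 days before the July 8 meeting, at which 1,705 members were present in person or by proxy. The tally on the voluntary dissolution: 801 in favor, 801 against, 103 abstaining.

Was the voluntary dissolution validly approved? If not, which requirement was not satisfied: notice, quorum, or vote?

Invalid — vote requirement not satisfied.

Notice: 61 days given; 60 required. Satisfied.
Quorum: 20% of 8,515 = 1,703; 1,705 present. Satisfied.
Vote: requires a majority of the votes cast (1,705 − 103 abstaining = 1,602); a majority of 1602 is 802, so 802 needed; 801 in favor. Not satisfied.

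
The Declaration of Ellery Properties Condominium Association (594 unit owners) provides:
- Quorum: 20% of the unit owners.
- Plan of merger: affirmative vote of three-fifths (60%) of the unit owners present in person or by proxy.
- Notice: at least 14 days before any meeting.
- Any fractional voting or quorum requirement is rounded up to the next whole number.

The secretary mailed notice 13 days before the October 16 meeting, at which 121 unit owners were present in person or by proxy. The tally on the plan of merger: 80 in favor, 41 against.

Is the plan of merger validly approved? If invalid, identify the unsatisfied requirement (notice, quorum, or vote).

Invalid — notice requirement not satisfied.

Notice: 13 days given; 14 required. Not satisfied.
Quorum: 20% of 594 = 118.80, rounded up to 119; 121 present. Satisfied.
Vote: requires three-fifths of those present (121); 3/5 of 121 = 72.60, rounded up to 73, so 73 needed; 80 in favor. Satisfied.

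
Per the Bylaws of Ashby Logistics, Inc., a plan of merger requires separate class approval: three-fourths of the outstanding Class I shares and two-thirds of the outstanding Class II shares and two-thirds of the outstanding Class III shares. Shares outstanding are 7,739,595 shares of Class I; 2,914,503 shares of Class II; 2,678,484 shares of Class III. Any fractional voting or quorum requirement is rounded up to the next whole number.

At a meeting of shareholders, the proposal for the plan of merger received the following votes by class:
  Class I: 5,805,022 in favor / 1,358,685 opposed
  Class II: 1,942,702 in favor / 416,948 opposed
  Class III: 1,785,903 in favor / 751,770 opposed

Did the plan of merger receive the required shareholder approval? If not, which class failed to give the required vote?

Class I: 3/4 of 7739595 = 5804696.25, rounded up to 5804697; 5,804,697 required, 5,805,022 in favor — approved.
Class II: 2/3 of 2914503 = 1943002; 1,943,002 required, 1,942,702 in favor — not approved.
Class III: 2/3 of 2678484 = 1785656; 1,785,656 required, 1,785,903 in favor — approved.

Not approved — the Class II shares did not give the required vote.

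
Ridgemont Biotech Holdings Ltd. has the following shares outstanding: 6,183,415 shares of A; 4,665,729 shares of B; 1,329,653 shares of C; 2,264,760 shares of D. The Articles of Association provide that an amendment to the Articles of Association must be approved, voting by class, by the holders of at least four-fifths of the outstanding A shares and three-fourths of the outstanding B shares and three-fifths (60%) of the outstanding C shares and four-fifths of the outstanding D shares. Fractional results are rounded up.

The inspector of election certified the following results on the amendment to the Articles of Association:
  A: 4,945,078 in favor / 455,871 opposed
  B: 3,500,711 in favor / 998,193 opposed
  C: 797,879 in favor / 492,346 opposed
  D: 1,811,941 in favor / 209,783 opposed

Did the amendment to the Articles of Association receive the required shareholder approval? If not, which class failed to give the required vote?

A: 4/5 of 6183415 = 4946732; 4,946,732 required, 4,945,078 in favor — not approved.
B: 3/4 of 4665729 = 3499296.75, rounded up to 3499297; 3,499,297 required, 3,500,711 in favor — approved.
C: 3/5 of 1329653 = 797791.80, rounded up to 797792; 797,792 required, 797,879 in favor — approved.
D: 4/5 of 2264760 = 1811808; 1,811,808 required, 1,811,941 in favor — approved.

Not approved — the A shares did not give the required vote.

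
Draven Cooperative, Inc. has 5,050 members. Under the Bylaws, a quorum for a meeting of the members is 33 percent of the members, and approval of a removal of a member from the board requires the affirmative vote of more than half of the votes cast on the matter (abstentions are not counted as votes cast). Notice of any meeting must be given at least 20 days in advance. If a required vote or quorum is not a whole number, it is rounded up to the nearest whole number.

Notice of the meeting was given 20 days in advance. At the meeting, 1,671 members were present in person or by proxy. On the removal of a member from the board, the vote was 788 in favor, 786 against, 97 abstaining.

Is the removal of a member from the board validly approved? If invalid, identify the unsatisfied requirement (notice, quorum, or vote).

Valid — all requirements satisfied.

Notice: 20 days given; 20 required. Satisfied.
Quorum: 33% of 5,050 = 1,666.50, rounded up to 1,667; 1,671 present. Satisfied.
Vote: requires a majority of the votes cast (1,671 − 97 abstaining = 1,574); a majority of 1574 is 788, so 788 needed; 788 in favor. Satisfied.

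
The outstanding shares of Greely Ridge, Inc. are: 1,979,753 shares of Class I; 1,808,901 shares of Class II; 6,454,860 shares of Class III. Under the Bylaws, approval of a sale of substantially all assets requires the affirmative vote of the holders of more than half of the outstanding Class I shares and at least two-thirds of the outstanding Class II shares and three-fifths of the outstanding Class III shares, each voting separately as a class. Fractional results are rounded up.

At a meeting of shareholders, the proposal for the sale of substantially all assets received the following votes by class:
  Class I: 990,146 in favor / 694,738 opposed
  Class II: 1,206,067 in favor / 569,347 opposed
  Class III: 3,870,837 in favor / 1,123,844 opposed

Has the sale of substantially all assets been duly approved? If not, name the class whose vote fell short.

Not approved — the Class III shares did not give the required vote.

Class I: a majority of 1979753 is 989877; 989,877 required, 990,146 in favor — approved.
Class II: 2/3 of 1808901 = 1205934; 1,205,934 required, 1,206,067 in favor — approved.
Class III: 3/5 of 6454860 = 3872916; 3,872,916 required, 3,870,837 in favor — not approved.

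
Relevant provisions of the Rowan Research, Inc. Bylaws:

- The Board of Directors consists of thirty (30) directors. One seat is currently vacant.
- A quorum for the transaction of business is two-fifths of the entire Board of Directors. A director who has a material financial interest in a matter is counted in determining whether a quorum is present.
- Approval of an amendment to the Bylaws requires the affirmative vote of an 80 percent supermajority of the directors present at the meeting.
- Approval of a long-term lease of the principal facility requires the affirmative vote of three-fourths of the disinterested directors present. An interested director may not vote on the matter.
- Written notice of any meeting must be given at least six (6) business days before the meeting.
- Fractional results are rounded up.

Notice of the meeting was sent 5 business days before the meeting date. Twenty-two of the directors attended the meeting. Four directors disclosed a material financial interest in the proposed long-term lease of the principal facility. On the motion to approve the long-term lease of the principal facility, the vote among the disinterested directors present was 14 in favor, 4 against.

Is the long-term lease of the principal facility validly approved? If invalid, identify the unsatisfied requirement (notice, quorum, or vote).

Invalid — notice requirement not satisfied.

Notice: 5 business days given; 6 required (5 < 6). Not satisfied.
Quorum: 22 present (interested directors count toward quorum); quorum is 12. Satisfied.
Vote: the long-term lease of the principal facility requires three-fourths of the disinterested directors present (22 − 4 = 18). 3/4 of 18 = 13.50, rounded up to 14, so 14 affirmative votes are needed; 14 voted in favor. Satisfied.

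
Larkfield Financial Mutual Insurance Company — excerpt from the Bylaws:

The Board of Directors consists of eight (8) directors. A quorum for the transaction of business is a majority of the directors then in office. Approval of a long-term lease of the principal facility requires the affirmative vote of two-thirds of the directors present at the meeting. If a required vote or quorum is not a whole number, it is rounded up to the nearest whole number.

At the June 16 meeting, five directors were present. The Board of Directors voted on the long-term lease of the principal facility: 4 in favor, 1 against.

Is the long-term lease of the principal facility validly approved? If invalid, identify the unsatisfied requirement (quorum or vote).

Valid — all requirements satisfied.

Quorum: 5 present; quorum is 5. Satisfied.
Vote: the long-term lease of the principal facility requires two-thirds of the directors present (5). 2/3 of 5 = 3.33, rounded up to 4, so 4 affirmative votes are needed; 4 voted in favor. Satisfied.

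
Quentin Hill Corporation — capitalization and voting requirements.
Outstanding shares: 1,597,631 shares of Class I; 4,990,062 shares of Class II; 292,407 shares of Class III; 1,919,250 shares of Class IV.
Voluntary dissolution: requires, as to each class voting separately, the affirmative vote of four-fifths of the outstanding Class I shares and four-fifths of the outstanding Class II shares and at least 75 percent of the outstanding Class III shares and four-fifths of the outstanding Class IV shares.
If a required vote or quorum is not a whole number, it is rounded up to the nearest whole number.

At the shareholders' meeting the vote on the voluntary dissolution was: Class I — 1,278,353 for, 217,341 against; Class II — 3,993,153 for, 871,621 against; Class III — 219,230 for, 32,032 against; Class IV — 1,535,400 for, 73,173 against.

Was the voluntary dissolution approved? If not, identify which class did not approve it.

Class I: 4/5 of 1597631 = 1278104.80, rounded up to 1278105; 1,278,105 required, 1,278,353 in favor — approved.
Class II: 4/5 of 4990062 = 3992049.60, rounded up to 3992050; 3,992,050 required, 3,993,153 in favor — approved.
Class III: 3/4 of 292407 = 219305.25, rounded up to 219306; 219,306 required, 219,230 in favor — not approved.
Class IV: 4/5 of 1919250 = 1535400; 1,535,400 required, 1,535,400 in favor — approved.

Not approved — the Class III shares did not give the required vote.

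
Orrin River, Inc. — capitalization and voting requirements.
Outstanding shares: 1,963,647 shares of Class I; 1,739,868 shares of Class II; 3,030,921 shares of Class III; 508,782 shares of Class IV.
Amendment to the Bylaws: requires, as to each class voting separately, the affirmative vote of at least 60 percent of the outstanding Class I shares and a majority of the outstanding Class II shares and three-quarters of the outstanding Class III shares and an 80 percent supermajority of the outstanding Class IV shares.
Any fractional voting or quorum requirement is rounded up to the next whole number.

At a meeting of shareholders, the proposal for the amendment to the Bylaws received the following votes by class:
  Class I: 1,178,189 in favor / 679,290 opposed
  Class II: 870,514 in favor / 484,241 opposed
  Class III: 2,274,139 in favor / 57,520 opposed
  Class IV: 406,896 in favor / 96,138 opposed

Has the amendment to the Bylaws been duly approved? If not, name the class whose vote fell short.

Not approved — the Class IV shares did not give the required vote.

Class I: 3/5 of 1963647 = 1178188.20, rounded up to 1178189; 1,178,189 required, 1,178,189 in favor — approved.
Class II: a majority of 1739868 is 869935; 869,935 required, 870,514 in favor — approved.
Class III: 3/4 of 3030921 = 2273190.75, rounded up to 2273191; 2,273,191 required, 2,274,139 in favor — approved.
Class IV: 4/5 of 508782 = 407025.60, rounded up to 407026; 407,026 required, 406,896 in favor — not approved.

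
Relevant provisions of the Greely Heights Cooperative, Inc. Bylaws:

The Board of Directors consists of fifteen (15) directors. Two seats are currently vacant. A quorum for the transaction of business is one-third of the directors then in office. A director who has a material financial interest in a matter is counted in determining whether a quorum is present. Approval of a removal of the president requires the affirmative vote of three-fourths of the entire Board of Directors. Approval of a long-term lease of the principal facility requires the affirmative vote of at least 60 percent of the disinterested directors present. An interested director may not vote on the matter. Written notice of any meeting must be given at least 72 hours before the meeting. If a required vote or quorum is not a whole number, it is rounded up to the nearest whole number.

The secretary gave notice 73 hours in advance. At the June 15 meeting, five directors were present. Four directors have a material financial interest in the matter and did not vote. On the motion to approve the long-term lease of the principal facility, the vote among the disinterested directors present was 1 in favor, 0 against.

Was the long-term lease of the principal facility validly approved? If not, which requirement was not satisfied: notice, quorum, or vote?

Valid — all requirements satisfied.

Notice: 73 hours given; 72 required (73 ≥ 72). Satisfied.
Quorum: 5 present (interested directors count toward quorum); quorum is 5. Satisfied.
Vote: the long-term lease of the principal facility requires three-fifths of the disinterested directors present (5 − 4 = 1). 3/5 of 1 = 0.60, rounded up to 1, so 1 affirmative vote is needed; 1 voted in favor. Satisfied.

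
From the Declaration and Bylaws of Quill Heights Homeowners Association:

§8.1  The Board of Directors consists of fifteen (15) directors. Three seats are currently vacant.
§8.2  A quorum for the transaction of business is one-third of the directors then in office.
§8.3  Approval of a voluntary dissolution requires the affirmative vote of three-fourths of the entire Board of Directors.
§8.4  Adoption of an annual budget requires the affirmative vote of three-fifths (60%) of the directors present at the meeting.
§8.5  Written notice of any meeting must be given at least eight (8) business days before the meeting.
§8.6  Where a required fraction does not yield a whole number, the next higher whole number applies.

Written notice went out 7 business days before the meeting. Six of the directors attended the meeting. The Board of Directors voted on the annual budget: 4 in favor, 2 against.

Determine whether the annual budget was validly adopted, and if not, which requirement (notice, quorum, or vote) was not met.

Notice: 7 business days given; 8 required (7 < 8). Not satisfied.
Quorum: 6 present; quorum is 4. Satisfied.
Vote: the annual budget requires three-fifths of the directors present (6). 3/5 of 6 = 3.60, rounded up to 4, so 4 affirmative votes are needed; 4 voted in favor. Satisfied.

Invalid — notice requirement not satisfied.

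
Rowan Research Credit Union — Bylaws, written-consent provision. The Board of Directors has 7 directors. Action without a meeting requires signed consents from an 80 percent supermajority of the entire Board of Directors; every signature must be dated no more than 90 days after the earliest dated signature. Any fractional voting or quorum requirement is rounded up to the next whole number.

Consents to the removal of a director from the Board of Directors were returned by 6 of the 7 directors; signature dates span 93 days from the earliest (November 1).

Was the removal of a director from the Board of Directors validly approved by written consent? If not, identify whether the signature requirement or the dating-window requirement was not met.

Not effective — dating-window requirement not satisfied.

Signatures required: an 80 percent supermajority of 7 — 4/5 of 7 = 5.60, rounded up to 6, so 6 needed; 6 signed. Sufficient.
Dating window: the latest signature is 93 days after the earliest; the limit is 90 days. Outside the window.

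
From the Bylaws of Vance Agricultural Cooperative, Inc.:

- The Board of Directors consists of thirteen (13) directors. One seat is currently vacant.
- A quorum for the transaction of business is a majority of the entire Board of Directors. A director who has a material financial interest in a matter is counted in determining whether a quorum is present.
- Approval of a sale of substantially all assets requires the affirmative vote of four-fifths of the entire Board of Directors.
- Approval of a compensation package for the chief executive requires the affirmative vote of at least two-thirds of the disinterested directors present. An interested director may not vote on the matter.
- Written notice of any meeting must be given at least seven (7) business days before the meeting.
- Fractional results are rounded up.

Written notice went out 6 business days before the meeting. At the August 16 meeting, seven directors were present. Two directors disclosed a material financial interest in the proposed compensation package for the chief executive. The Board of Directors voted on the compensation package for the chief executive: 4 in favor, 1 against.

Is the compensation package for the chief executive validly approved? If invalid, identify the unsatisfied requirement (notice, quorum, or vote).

Invalid — notice requirement not satisfied.

Notice: 6 business days given; 7 required (6 < 7). Not satisfied.
Quorum: 7 present (interested directors count toward quorum); quorum is 7. Satisfied.
Vote: the compensation package for the chief executive requires two-thirds of the disinterested directors present (7 − 2 = 5). 2/3 of 5 = 3.33, rounded up to 4, so 4 affirmative votes are needed; 4 voted in favor. Satisfied.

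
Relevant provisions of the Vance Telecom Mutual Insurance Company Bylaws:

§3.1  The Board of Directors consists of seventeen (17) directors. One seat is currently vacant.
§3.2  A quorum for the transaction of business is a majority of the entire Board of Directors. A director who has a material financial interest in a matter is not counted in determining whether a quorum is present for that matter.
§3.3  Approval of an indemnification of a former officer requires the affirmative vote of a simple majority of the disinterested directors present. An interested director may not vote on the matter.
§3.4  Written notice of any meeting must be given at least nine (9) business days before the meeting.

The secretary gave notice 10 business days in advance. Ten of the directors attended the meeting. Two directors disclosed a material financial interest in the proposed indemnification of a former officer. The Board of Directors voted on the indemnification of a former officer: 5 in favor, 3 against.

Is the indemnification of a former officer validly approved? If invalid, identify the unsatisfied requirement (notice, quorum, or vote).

Notice: 10 business days given; 9 required (10 ≥ 9). Satisfied.
Quorum: 10 present, but the 2 interested directors do not count, leaving 8. Quorum is 9. Not satisfied.
Vote: the indemnification of a former officer requires a majority of the disinterested directors present (10 − 2 = 8). A majority of 8 is 5, so 5 affirmative votes are needed; 5 voted in favor. Satisfied. (Moot — without a quorum no business can be validly transacted.)

Invalid — quorum requirement not satisfied.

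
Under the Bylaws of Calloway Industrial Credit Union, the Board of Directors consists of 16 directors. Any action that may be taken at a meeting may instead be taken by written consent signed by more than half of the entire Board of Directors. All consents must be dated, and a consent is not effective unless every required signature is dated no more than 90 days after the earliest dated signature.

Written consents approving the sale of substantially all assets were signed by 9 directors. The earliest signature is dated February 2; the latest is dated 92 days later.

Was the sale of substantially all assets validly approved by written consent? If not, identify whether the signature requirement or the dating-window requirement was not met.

Not effective — dating-window requirement not satisfied.

Signatures required: more than half of 16 — a majority of 16 is 9, so 9 needed; 9 signed. Sufficient.
Dating window: the latest signature is 92 days after the earliest; the limit is 90 days. Outside the window.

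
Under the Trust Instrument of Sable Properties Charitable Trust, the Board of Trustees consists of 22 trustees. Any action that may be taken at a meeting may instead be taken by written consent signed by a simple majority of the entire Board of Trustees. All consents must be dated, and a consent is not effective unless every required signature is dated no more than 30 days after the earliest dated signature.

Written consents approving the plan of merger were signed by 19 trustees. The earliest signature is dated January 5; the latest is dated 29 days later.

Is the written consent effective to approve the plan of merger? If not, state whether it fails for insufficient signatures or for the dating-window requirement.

Effective — both the signature and dating-window requirements are satisfied.

Signatures required: a simple majority of 22 — a majority of 22 is 12, so 12 needed; 19 signed. Sufficient.
Dating window: the latest signature is 29 days after the earliest; the limit is 30 days. Within the window.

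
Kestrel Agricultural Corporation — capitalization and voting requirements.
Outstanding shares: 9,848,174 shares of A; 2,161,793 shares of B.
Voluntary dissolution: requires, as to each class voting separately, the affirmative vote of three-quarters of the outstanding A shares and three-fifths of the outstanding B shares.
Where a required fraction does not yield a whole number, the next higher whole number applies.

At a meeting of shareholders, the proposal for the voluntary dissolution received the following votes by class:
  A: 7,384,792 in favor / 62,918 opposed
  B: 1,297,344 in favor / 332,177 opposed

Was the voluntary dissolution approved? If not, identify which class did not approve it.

A: 3/4 of 9848174 = 7386130.50, rounded up to 7386131; 7,386,131 required, 7,384,792 in favor — not approved.
B: 3/5 of 2161793 = 1297075.80, rounded up to 1297076; 1,297,076 required, 1,297,344 in favor — approved.

Not approved — the A shares did not give the required vote.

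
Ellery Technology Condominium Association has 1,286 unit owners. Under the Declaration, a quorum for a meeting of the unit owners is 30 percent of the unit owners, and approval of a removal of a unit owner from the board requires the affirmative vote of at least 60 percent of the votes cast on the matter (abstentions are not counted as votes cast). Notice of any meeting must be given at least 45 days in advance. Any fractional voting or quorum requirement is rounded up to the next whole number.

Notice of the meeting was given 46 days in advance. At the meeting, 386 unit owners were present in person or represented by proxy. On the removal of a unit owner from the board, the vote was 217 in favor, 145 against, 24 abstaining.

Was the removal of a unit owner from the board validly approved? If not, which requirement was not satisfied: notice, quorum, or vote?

Invalid — vote requirement not satisfied.

Notice: 46 days given; 45 required. Satisfied.
Quorum: 30% of 1,286 = 385.80, rounded up to 386; 386 present. Satisfied.
Vote: requires three-fifths of the votes cast (386 − 24 abstaining = 362); 3/5 of 362 = 217.20, rounded up to 218, so 218 needed; 217 in favor. Not satisfied.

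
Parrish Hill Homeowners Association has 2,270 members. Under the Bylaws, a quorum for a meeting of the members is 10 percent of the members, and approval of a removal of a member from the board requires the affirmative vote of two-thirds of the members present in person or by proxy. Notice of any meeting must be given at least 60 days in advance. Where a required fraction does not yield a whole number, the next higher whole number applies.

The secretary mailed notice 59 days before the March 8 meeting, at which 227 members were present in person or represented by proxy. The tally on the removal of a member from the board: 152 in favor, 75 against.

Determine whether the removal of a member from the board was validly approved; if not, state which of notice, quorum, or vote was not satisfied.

Notice: 59 days given; 60 required. Not satisfied.
Quorum: 10% of 2,270 = 227; 227 present. Satisfied.
Vote: requires two-thirds of those present (227); 2/3 of 227 = 151.33, rounded up to 152, so 152 needed; 152 in favor. Satisfied.

Invalid — notice requirement not satisfied.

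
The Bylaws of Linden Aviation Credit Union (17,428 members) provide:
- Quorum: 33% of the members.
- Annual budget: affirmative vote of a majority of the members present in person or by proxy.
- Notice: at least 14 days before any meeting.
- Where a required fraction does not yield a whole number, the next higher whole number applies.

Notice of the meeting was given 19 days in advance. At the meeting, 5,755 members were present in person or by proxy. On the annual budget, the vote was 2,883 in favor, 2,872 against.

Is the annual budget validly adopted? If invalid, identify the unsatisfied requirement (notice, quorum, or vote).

Notice: 19 days given; 14 required. Satisfied.
Quorum: 33% of 17,428 = 5,751.24, rounded up to 5,752; 5,755 present. Satisfied.
Vote: requires a majority of those present (5,755); a majority of 5755 is 2878, so 2,878 needed; 2,883 in favor. Satisfied.

Valid — all requirements satisfied.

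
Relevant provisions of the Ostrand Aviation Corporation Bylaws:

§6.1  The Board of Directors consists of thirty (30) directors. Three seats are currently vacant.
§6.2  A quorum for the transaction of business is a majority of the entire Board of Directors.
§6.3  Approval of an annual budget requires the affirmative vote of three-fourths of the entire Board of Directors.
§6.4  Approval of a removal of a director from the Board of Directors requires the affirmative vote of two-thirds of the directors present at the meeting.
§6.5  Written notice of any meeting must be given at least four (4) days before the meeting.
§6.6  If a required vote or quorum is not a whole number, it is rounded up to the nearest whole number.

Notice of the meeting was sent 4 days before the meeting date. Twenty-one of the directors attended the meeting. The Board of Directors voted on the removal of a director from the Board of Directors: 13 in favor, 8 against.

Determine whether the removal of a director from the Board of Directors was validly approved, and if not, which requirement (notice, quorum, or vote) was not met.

Invalid — vote requirement not satisfied.

Notice: 4 days given; 4 required (4 ≥ 4). Satisfied.
Quorum: 21 present; quorum is 16. Satisfied.
Vote: the removal of a director from the Board of Directors requires two-thirds of the directors present (21). 2/3 of 21 = 14, so 14 affirmative votes are needed; 13 voted in favor. Not satisfied.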